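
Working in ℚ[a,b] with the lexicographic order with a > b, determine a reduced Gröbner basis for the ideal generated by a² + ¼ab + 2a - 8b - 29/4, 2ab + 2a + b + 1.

f_1 = a² + ¼ab + 2a - 8b - 29/4, LT = a².
f_2 = 2ab + 2a + b + 1, LT = ab.

S(f_1,f_2): lcm = a²b. S = -a² + ¼ab² + 3/2ab - ½a - 8b² - 29/4b.
  leading term a²: subtract (-1)·f_1 from -a² + ¼ab² + 3/2ab - ½a - 8b² - 29/4b → ¼ab² + 7/4ab + 3/2a - 8b² - 61/4b - 29/4
  leading term ab²: subtract (⅛b)·f_2 from ¼ab² + 7/4ab + 3/2a - 8b² - 61/4b - 29/4 → 3/2ab + 3/2a - 65/8b² - 123/8b - 29/4
  leading term ab: subtract (¾)·f_2 from 3/2ab + 3/2a - 65/8b² - 123/8b - 29/4 → -65/8b² - 129/8b - 8
  leading term b²: no divisor's leading term divides it; move -65/8b² to the remainder.
  leading term b: no divisor's leading term divides it; move -129/8b to the remainder.
  leading term 1: no divisor's leading term divides it; move -8 to the remainder.
  remainder -65/8b² - 129/8b - 8 ≠ 0; add g_3 = -65/8b² - 129/8b - 8 to the basis.

The other S-polynomials (S(f_1,g_3), S(f_2,g_3)) all reduce to 0 modulo the current basis, so we have a Gröbner basis.

G = {a² + 7/4a - 65/8b - 59/8, ab + a + ½b + ½, b² + 129/65b + 64/65}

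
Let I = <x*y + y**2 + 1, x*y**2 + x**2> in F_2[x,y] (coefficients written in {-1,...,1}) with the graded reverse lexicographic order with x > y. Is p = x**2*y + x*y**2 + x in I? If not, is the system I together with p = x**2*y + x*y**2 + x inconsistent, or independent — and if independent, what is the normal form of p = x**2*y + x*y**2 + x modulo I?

x**2*y + x*y**2 + x lies in I (it reduces to 0).

First compute the reduced Gröbner basis of I by Buchberger's algorithm.
f_1 = x*y + y**2 + 1, LT = x*y.
f_2 = x*y**2 + x**2, LT = x*y**2.

S(f_1,f_2): lcm = x*y**2. S = y**3 + x**2 + y.
  leading term y**3: no divisor's leading term divides it; move y**3 to the remainder.
  leading term x**2: no divisor's leading term divides it; move x**2 to the remainder.
  leading term y: no divisor's leading term divides it; move y to the remainder.
  remainder y**3 + x**2 + y ≠ 0; add h_3 = y**3 + x**2 + y to the basis.

S(f_1,h_3): lcm = x*y**3. S = y**4 + x**3 + x*y + y**2.
  leading term y**4: subtract (y)·h_3 from y**4 + x**3 + x*y + y**2 → x**3 + x**2*y + x*y
  leading term x**3: no divisor's leading term divides it; move x**3 to the remainder.
  leading term x**2*y: subtract (x)·f_1 from x**2*y + x*y → x*y**2 + x*y + x
  leading term x*y**2: subtract (y)·f_1 from x*y**2 + x*y + x → y**3 + x*y + x + y
  leading term y**3: subtract (1)·h_3 from y**3 + x*y + x + y → x**2 + x*y + x
  leading term x**2: no divisor's leading term divides it; move x**2 to the remainder.
  leading term x*y: subtract (1)·f_1 from x*y + x → y**2 + x + 1
  leading term y**2: no divisor's leading term divides it; move y**2 to the remainder.
  leading term x: no divisor's leading term divides it; move x to the remainder.
  leading term 1: no divisor's leading term divides it; move 1 to the remainder.
  remainder x**3 + x**2 + y**2 + x + 1 ≠ 0; add h_4 = x**3 + x**2 + y**2 + x + 1 to the basis.

S(f_2,h_3): lcm = x*y**3. S = x**3 + x**2*y + x*y.
  leading term x**3: subtract (1)·h_4 from x**3 + x**2*y + x*y → x**2*y + x**2 + x*y + y**2 + x + 1
  leading term x**2*y: subtract (x)·f_1 from x**2*y + x**2 + x*y + y**2 + x + 1 → x*y**2 + x**2 + x*y + y**2 + 1
  leading term x*y**2: subtract (y)·f_1 from x*y**2 + x**2 + x*y + y**2 + 1 → y**3 + x**2 + x*y + y**2 + y + 1
  leading term y**3: subtract (1)·h_3 from y**3 + x**2 + x*y + y**2 + y + 1 → x*y + y**2 + 1
  leading term x*y: subtract (1)·f_1 from x*y + y**2 + 1 → 0
  remainder 0.

S(f_1,h_4): lcm = x**3*y. S = x**2*y**2 + x**2*y + y**3 + x**2 + x*y + y.
  leading term x**2*y**2: subtract (x*y)·f_1 from x**2*y**2 + x**2*y + y**3 + x**2 + x*y + y → x*y**3 + x**2*y + y**3 + x**2 + y
  leading term x*y**3: subtract (y**2)·f_1 from x*y**3 + x**2*y + y**3 + x**2 + y → y**4 + x**2*y + y**3 + x**2 + y**2 + y
  leading term y**4: subtract (y)·h_3 from y**4 + x**2*y + y**3 + x**2 + y**2 + y → y**3 + x**2 + y
  leading term y**3: subtract (1)·h_3 from y**3 + x**2 + y → 0
  remainder 0.

S(f_2,h_4): lcm = x**3*y**2. S = x**4 + x**2*y**2 + y**4 + x*y**2 + y**2.
  leading term x**4: subtract (x)·h_4 from x**4 + x**2*y**2 + y**4 + x*y**2 + y**2 → x**2*y**2 + y**4 + x**3 + x**2 + y**2 + x
  leading term x**2*y**2: subtract (x*y)·f_1 from x**2*y**2 + y**4 + x**3 + x**2 + y**2 + x → x*y**3 + y**4 + x**3 + x**2 + x*y + y**2 + x
  leading term x*y**3: subtract (y**2)·f_1 from x*y**3 + y**4 + x**3 + x**2 + x*y + y**2 + x → x**3 + x**2 + x*y + x
  leading term x**3: subtract (1)·h_4 from x**3 + x**2 + x*y + x → x*y + y**2 + 1
  leading term x*y: subtract (1)·f_1 from x*y + y**2 + 1 → 0
  remainder 0.

S(h_3,h_4): leading monomials are coprime, so the S-polynomial reduces to 0 (Buchberger's first criterion).
Every S-polynomial of the final basis reduces to 0, so we have a Gröbner basis.
Inter-reduce: drop elements whose leading term is divisible by another's, tail-reduce, and make monic.
Reduced Gröbner basis: {x**3 + x**2 + y**2 + x + 1, y**3 + x**2 + y, x*y + y**2 + 1}.
Label its elements g_1 = x**3 + x**2 + y**2 + x + 1, g_2 = y**3 + x**2 + y, g_3 = x*y + y**2 + 1.

Reduce p = x**2*y + x*y**2 + x modulo G:
  leading term x**2*y: subtract (x)·g_3 from x**2*y + x*y**2 + x → 0
  normal form = 0.
Since the normal form is 0, p ∈ I.

The remainder on division by a Gröbner basis is unique — it is the normal form.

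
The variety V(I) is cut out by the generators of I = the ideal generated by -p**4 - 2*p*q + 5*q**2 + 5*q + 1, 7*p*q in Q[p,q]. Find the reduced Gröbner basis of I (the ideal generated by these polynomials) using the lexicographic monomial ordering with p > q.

G = {p**4 - 5*q**2 - 5*q - 1, p*q, q**3 + q**2 + 1/5*q}

The reduced Gröbner basis is the canonical form of the ideal for this ordering.

f_1 = -p**4 - 2*p*q + 5*q**2 + 5*q + 1, LT = p**4.
f_2 = 7*p*q, LT = p*q.

S(f_1,f_2): lcm = p**4*q. S = 2*p*q**2 - 5*q**3 - 5*q**2 - q.
  leading term p*q**2: subtract (2/7*q)·f_2 from 2*p*q**2 - 5*q**3 - 5*q**2 - q → -5*q**3 - 5*q**2 - q
  leading term q**3: no divisor's leading term divides it; move -5*q**3 to the remainder.
  leading term q**2: no divisor's leading term divides it; move -5*q**2 to the remainder.
  leading term q: no divisor's leading term divides it; move -q to the remainder.
  remainder -5*q**3 - 5*q**2 - q ≠ 0; add g_3 = -5*q**3 - 5*q**2 - q to the basis.

S(f_1,g_3): leading monomials are coprime, so the S-polynomial reduces to 0 (Buchberger's first criterion).
S(f_2,g_3): lcm = p*q**3. S = -p*q**2 - 1/5*p*q.
  leading term p*q**2: subtract (-1/7*q)·f_2 from -p*q**2 - 1/5*p*q → -1/5*p*q
  leading term p*q: subtract (-1/35)·f_2 from -1/5*p*q → 0
  remainder 0.

Every S-polynomial of the final basis reduces to 0, so we have a Gröbner basis.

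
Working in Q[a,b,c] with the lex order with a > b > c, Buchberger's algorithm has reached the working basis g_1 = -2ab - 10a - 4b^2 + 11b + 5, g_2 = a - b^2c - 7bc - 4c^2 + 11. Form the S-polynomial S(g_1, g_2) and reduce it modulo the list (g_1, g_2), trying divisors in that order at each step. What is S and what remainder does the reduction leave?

S(g_1, g_2) = 5a + b^3c + 7b^2c + 2b^2 + 4bc^2 - 33/2b - 5/2; remainder on division = b^3c + 12b^2c + 2b^2 + 4bc^2 + 35bc - 33/2b + 20c^2 - 115/2.

lcm(LM(g_1), LM(g_2)) = ab.
S = (lcm/LT(g_1))·g_1 − (lcm/LT(g_2))·g_2 = 5a + b^3c + 7b^2c + 2b^2 + 4bc^2 - 33/2b - 5/2.
Reduce S modulo (g_1, g_2) in that order:
  leading term a: subtract (5)·g_2 from 5a + b^3c + 7b^2c + 2b^2 + 4bc^2 - 33/2b - 5/2 → b^3c + 12b^2c + 2b^2 + 4bc^2 + 35bc - 33/2b + 20c^2 - 115/2
  leading term b^3c: no divisor's leading term divides it; move b^3c to the remainder.
  leading term b^2c: no divisor's leading term divides it; move 12b^2c to the remainder.
  leading term b^2: no divisor's leading term divides it; move 2b^2 to the remainder.
  leading term bc^2: no divisor's leading term divides it; move 4bc^2 to the remainder.
  leading term bc: no divisor's leading term divides it; move 35bc to the remainder.
  leading term b: no divisor's leading term divides it; move -33/2b to the remainder.
  leading term c^2: no divisor's leading term divides it; move 20c^2 to the remainder.
  leading term 1: no divisor's leading term divides it; move -115/2 to the remainder.
The remainder b^3c + 12b^2c + 2b^2 + 4bc^2 + 35bc - 33/2b + 20c^2 - 115/2 is nonzero, so it would be added as the next basis element.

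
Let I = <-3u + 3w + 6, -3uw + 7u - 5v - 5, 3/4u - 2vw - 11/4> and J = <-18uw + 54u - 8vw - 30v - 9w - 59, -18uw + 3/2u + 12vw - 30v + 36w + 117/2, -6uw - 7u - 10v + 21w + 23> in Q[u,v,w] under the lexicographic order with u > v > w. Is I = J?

No, the ideals differ.

Since reduced Gröbner bases are canonical representatives of ideals under a given ordering, it suffices to compute and compare them.
Buchberger on the first generating set:
f_1 = -3u + 3w + 6, LT = u.
f_2 = -3uw + 7u - 5v - 5, LT = uw.
f_3 = 3/4u - 2vw - 11/4, LT = u.

S(f_1,f_2): lcm = uw. S = 7/3u - 5/3v - w^2 - 2w - 5/3.
  leading term u: subtract (-7/9)·f_1 from 7/3u - 5/3v - w^2 - 2w - 5/3 → -5/3v - w^2 + 1/3w + 3
  leading term v: no divisor's leading term divides it; move -5/3v to the remainder.
  leading term w^2: no divisor's leading term divides it; move -w^2 to the remainder.
  leading term w: no divisor's leading term divides it; move 1/3w to the remainder.
  leading term 1: no divisor's leading term divides it; move 3 to the remainder.
  remainder -5/3v - w^2 + 1/3w + 3 ≠ 0; add g_4 = -5/3v - w^2 + 1/3w + 3 to the basis.

S(f_1,f_3): lcm = u. S = 8/3vw - w + 5/3.
  leading term vw: subtract (-8/5w)·g_4 from 8/3vw - w + 5/3 → -8/5w^3 + 8/15w^2 + 19/5w + 5/3
  leading term w^3: no divisor's leading term divides it; move -8/5w^3 to the remainder.
  leading term w^2: no divisor's leading term divides it; move 8/15w^2 to the remainder.
  leading term w: no divisor's leading term divides it; move 19/5w to the remainder.
  leading term 1: no divisor's leading term divides it; move 5/3 to the remainder.
  remainder -8/5w^3 + 8/15w^2 + 19/5w + 5/3 ≠ 0; add g_5 = -8/5w^3 + 8/15w^2 + 19/5w + 5/3 to the basis.

The other S-polynomials (S(f_2,f_3), S(f_1,g_4), S(f_2,g_4), S(f_3,g_4), S(f_1,g_5), S(f_2,g_5), S(f_3,g_5), S(g_4,g_5)) all reduce to 0 modulo the current basis, so we have a Gröbner basis.
Inter-reduce: drop elements whose leading term is divisible by another's, tail-reduce, and make monic.
Reduced Gröbner basis: {u - w - 2, v + 3/5w^2 - 1/5w - 9/5, w^3 - 1/3w^2 - 19/8w - 25/24}.

Buchberger on the second generating set:
h_1 = -18uw + 54u - 8vw - 30v - 9w - 59, LT = uw.
h_2 = -18uw + 3/2u + 12vw - 30v + 36w + 117/2, LT = uw.
h_3 = -6uw - 7u - 10v + 21w + 23, LT = uw.

S(h_1,h_2): lcm = uw. S = -35/12u + 10/9vw + 5/2w + 235/36.
  leading term u: no divisor's leading term divides it; move -35/12u to the remainder.
  leading term vw: no divisor's leading term divides it; move 10/9vw to the remainder.
  leading term w: no divisor's leading term divides it; move 5/2w to the remainder.
  leading term 1: no divisor's leading term divides it; move 235/36 to the remainder.
  remainder -35/12u + 10/9vw + 5/2w + 235/36 ≠ 0; add k_4 = -35/12u + 10/9vw + 5/2w + 235/36 to the basis.

S(h_1,h_3): lcm = uw. S = -25/6u + 4/9vw + 4w + 64/9.
  leading term u: subtract (10/7)·k_4 from -25/6u + 4/9vw + 4w + 64/9 → -8/7vw + 3/7w - 31/14
  leading term vw: no divisor's leading term divides it; move -8/7vw to the remainder.
  leading term w: no divisor's leading term divides it; move 3/7w to the remainder.
  leading term 1: no divisor's leading term divides it; move -31/14 to the remainder.
  remainder -8/7vw + 3/7w - 31/14 ≠ 0; add k_5 = -8/7vw + 3/7w - 31/14 to the basis.

S(h_1,k_4): lcm = uw. S = -3u + 8/21vw^2 + 4/9vw + 5/3v + 6/7w^2 + 115/42w + 59/18.
  leading term u: subtract (36/35)·k_4 from -3u + 8/21vw^2 + 4/9vw + 5/3v + 6/7w^2 + 115/42w + 59/18 → 8/21vw^2 - 44/63vw + 5/3v + 6/7w^2 + 1/6w - 433/126
  leading term vw^2: subtract (-1/3w)·k_5 from 8/21vw^2 - 44/63vw + 5/3v + 6/7w^2 + 1/6w - 433/126 → -44/63vw + 5/3v + w^2 - 4/7w - 433/126
  leading term vw: subtract (11/18)·k_5 from -44/63vw + 5/3v + w^2 - 4/7w - 433/126 → 5/3v + w^2 - 5/6w - 25/12
  leading term v: no divisor's leading term divides it; move 5/3v to the remainder.
  leading term w^2: no divisor's leading term divides it; move w^2 to the remainder.
  leading term w: no divisor's leading term divides it; move -5/6w to the remainder.
  leading term 1: no divisor's leading term divides it; move -25/12 to the remainder.
  remainder 5/3v + w^2 - 5/6w - 25/12 ≠ 0; add k_6 = 5/3v + w^2 - 5/6w - 25/12 to the basis.

S(k_5,k_6): lcm = vw. S = -3/5w^3 + 1/2w^2 + 7/8w + 31/16.
  leading term w^3: no divisor's leading term divides it; move -3/5w^3 to the remainder.
  leading term w^2: no divisor's leading term divides it; move 1/2w^2 to the remainder.
  leading term w: no divisor's leading term divides it; move 7/8w to the remainder.
  leading term 1: no divisor's leading term divides it; move 31/16 to the remainder.
  remainder -3/5w^3 + 1/2w^2 + 7/8w + 31/16 ≠ 0; add k_7 = -3/5w^3 + 1/2w^2 + 7/8w + 31/16 to the basis.

The other S-polynomials (S(h_2,h_3), S(h_2,k_4), S(h_3,k_4), S(h_1,k_5), S(h_2,k_5), S(h_3,k_5), S(k_4,k_5), S(h_1,k_6), S(h_2,k_6), S(h_3,k_6), S(k_4,k_6), S(h_1,k_7), S(h_2,k_7), S(h_3,k_7), S(k_4,k_7), S(k_5,k_7), S(k_6,k_7)) all reduce to 0 modulo the current basis, so we have a Gröbner basis.
Inter-reduce: drop elements whose leading term is divisible by another's, tail-reduce, and make monic.
Reduced Gröbner basis: {u - w - 3/2, v + 3/5w^2 - 1/2w - 5/4, w^3 - 5/6w^2 - 35/24w - 155/48}.

These differ, so the ideals are not equal.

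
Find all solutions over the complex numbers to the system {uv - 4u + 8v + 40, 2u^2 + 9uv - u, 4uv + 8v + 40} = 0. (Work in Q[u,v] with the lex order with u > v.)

Compute a lex Gröbner basis by Buchberger's algorithm.
f_1 = uv - 4u + 8v + 40, LT = uv.
f_2 = 2u^2 + 9uv - u, LT = u^2.
f_3 = 4uv + 8v + 40, LT = uv.

S(f_1,f_2): lcm = u^2v. S = -4u^2 - 9/2uv^2 + 17/2uv + 40u.
  leading term u^2: subtract (-2)·f_2 from -4u^2 - 9/2uv^2 + 17/2uv + 40u → -9/2uv^2 + 53/2uv + 38u
  leading term uv^2: subtract (-9/2v)·f_1 from -9/2uv^2 + 53/2uv + 38u → 17/2uv + 38u + 36v^2 + 180v
  leading term uv: subtract (17/2)·f_1 from 17/2uv + 38u + 36v^2 + 180v → 72u + 36v^2 + 112v - 340
  leading term u: no divisor's leading term divides it; move 72u to the remainder.
  leading term v^2: no divisor's leading term divides it; move 36v^2 to the remainder.
  leading term v: no divisor's leading term divides it; move 112v to the remainder.
  leading term 1: no divisor's leading term divides it; move -340 to the remainder.
  remainder 72u + 36v^2 + 112v - 340 ≠ 0; add h_4 = 72u + 36v^2 + 112v - 340 to the basis.

S(f_1,f_3): lcm = uv. S = -4u + 6v + 30.
  leading term u: subtract (-1/18)·h_4 from -4u + 6v + 30 → 2v^2 + 110/9v + 100/9
  leading term v^2: no divisor's leading term divides it; move 2v^2 to the remainder.
  leading term v: no divisor's leading term divides it; move 110/9v to the remainder.
  leading term 1: no divisor's leading term divides it; move 100/9 to the remainder.
  remainder 2v^2 + 110/9v + 100/9 ≠ 0; add h_5 = 2v^2 + 110/9v + 100/9 to the basis.

S(f_2,f_3): lcm = u^2v. S = 9/2uv^2 - 5/2uv - 10u.
  leading term uv^2: subtract (9/2v)·f_1 from 9/2uv^2 - 5/2uv - 10u → 31/2uv - 10u - 36v^2 - 180v
  leading term uv: subtract (31/2)·f_1 from 31/2uv - 10u - 36v^2 - 180v → 52u - 36v^2 - 304v - 620
  leading term u: subtract (13/18)·h_4 from 52u - 36v^2 - 304v - 620 → -62v^2 - 3464/9v - 3370/9
  leading term v^2: subtract (-31)·h_5 from -62v^2 - 3464/9v - 3370/9 → -6v - 30
  leading term v: no divisor's leading term divides it; move -6v to the remainder.
  leading term 1: no divisor's leading term divides it; move -30 to the remainder.
  remainder -6v - 30 ≠ 0; add h_6 = -6v - 30 to the basis.

The other S-polynomials (S(f_1,h_4), S(f_2,h_4), S(f_3,h_4), S(f_1,h_5), S(f_2,h_5), S(f_3,h_5), S(h_4,h_5), S(f_1,h_6), S(f_2,h_6), S(f_3,h_6), S(h_4,h_6), S(h_5,h_6)) all reduce to 0 modulo the current basis, so we have a Gröbner basis.
Inter-reduce: drop elements whose leading term is divisible by another's, tail-reduce, and make monic.
Reduced Gröbner basis: {u, v + 5}.

Elimination: the polynomial v + 5 lies in the elimination ideal for v, so v ∈ {-5}. For each such v, the remaining basis elements (now univariate) give the rest of the solution.
  v = -5: the earlier basis element becomes u = 0, giving u = 0 — point (0, -5).
Substituting each solution back into the original system confirms all equations vanish.

{(0, -5)}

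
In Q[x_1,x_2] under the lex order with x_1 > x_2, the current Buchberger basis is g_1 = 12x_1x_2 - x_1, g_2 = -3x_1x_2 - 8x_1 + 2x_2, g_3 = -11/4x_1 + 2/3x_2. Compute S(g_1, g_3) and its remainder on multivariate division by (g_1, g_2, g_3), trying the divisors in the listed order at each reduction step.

lcm(LM(g_1), LM(g_3)) = x_1x_2.
S = (lcm/LT(g_1))·g_1 − (lcm/LT(g_3))·g_3 = -1/12x_1 + 8/33x_2^2.
Reduce S modulo (g_1, g_2, g_3) in that order:
  leading term x_1: subtract (1/33)·g_3 from -1/12x_1 + 8/33x_2^2 → 8/33x_2^2 - 2/99x_2
  leading term x_2^2: no divisor's leading term divides it; move 8/33x_2^2 to the remainder.
  leading term x_2: no divisor's leading term divides it; move -2/99x_2 to the remainder.
The remainder 8/33x_2^2 - 2/99x_2 is nonzero, so it would be added as the next basis element.

S(g_1, g_3) = -1/12x_1 + 8/33x_2^2; remainder on division = 8/33x_2^2 - 2/99x_2.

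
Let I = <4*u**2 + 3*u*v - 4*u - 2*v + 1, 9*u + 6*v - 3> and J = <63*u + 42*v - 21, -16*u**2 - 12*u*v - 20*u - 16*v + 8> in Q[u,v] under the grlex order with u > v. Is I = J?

Since reduced Gröbner bases are canonical representatives of ideals under a given ordering, it suffices to compute and compare them.
Buchberger on the first generating set:
f_1 = 4*u**2 + 3*u*v - 4*u - 2*v + 1, LT = u**2.
f_2 = 9*u + 6*v - 3, LT = u.

S(f_1,f_2): lcm = u**2. S = 1/12*u*v - 2/3*u - 1/2*v + 1/4.
  leading term u*v: subtract (1/108*v)·f_2 from 1/12*u*v - 2/3*u - 1/2*v + 1/4 → -1/18*v**2 - 2/3*u - 17/36*v + 1/4
  leading term v**2: no divisor's leading term divides it; move -1/18*v**2 to the remainder.
  leading term u: subtract (-2/27)·f_2 from -2/3*u - 17/36*v + 1/4 → -1/36*v + 1/36
  leading term v: no divisor's leading term divides it; move -1/36*v to the remainder.
  leading term 1: no divisor's leading term divides it; move 1/36 to the remainder.
  remainder -1/18*v**2 - 1/36*v + 1/36 ≠ 0; add g_3 = -1/18*v**2 - 1/36*v + 1/36 to the basis.

The other S-polynomials (S(f_1,g_3), S(f_2,g_3)) all reduce to 0 modulo the current basis, so we have a Gröbner basis.
Inter-reduce: drop elements whose leading term is divisible by another's, tail-reduce, and make monic.
Reduced Gröbner basis: {v**2 + 1/2*v - 1/2, u + 2/3*v - 1/3}.

Buchberger on the second generating set:
h_1 = 63*u + 42*v - 21, LT = u.
h_2 = -16*u**2 - 12*u*v - 20*u - 16*v + 8, LT = u**2.

S(h_1,h_2): lcm = u**2. S = -1/12*u*v - 19/12*u - v + 1/2.
  leading term u*v: subtract (-1/756*v)·h_1 from -1/12*u*v - 19/12*u - v + 1/2 → 1/18*v**2 - 19/12*u - 37/36*v + 1/2
  leading term v**2: no divisor's leading term divides it; move 1/18*v**2 to the remainder.
  leading term u: subtract (-19/756)·h_1 from -19/12*u - 37/36*v + 1/2 → 1/36*v - 1/36
  leading term v: no divisor's leading term divides it; move 1/36*v to the remainder.
  leading term 1: no divisor's leading term divides it; move -1/36 to the remainder.
  remainder 1/18*v**2 + 1/36*v - 1/36 ≠ 0; add k_3 = 1/18*v**2 + 1/36*v - 1/36 to the basis.

The other S-polynomials (S(h_1,k_3), S(h_2,k_3)) all reduce to 0 modulo the current basis, so we have a Gröbner basis.
Inter-reduce: drop elements whose leading term is divisible by another's, tail-reduce, and make monic.
Reduced Gröbner basis: {v**2 + 1/2*v - 1/2, u + 2/3*v - 1/3}.

The two bases agree; hence the ideals are identical.

Yes, the ideals are equal.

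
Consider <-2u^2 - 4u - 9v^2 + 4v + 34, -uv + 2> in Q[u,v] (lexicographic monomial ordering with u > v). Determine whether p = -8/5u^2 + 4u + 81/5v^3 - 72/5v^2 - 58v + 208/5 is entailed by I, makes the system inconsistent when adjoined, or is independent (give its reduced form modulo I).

First compute the reduced Gröbner basis of I by Buchberger's algorithm.
f_1 = -2u^2 - 4u - 9v^2 + 4v + 34, LT = u^2.
f_2 = -uv + 2, LT = uv.

S(f_1,f_2): lcm = u^2v. S = 2uv + 2u + 9/2v^3 - 2v^2 - 17v.
  reduce S modulo (f_1, f_2):
  remainder 2u + 9/2v^3 - 2v^2 - 17v + 4 ≠ 0; add h_3 = 2u + 9/2v^3 - 2v^2 - 17v + 4 to the basis.

S(f_2,h_3): lcm = uv. S = -9/4v^4 + v^3 + 17/2v^2 - 2v - 2.
  reduce S modulo (f_1, f_2, h_3):
  remainder -9/4v^4 + v^3 + 17/2v^2 - 2v - 2 ≠ 0; add h_4 = -9/4v^4 + v^3 + 17/2v^2 - 2v - 2 to the basis.

The other S-polynomials (S(f_1,h_3), S(f_1,h_4), S(f_2,h_4), S(h_3,h_4)) all reduce to 0 modulo the current basis, so we have a Gröbner basis.
Inter-reduce: drop elements whose leading term is divisible by another's, tail-reduce, and make monic.
Reduced Gröbner basis: {u + 9/4v^3 - v^2 - 17/2v + 2, v^4 - 4/9v^3 - 34/9v^2 + 8/9v + 8/9}.
Label its elements g_1 = u + 9/4v^3 - v^2 - 17/2v + 2, g_2 = v^4 - 4/9v^3 - 34/9v^2 + 8/9v + 8/9.

Reduce p = -8/5u^2 + 4u + 81/5v^3 - 72/5v^2 - 58v + 208/5 modulo G:
  leading term u^2: subtract (-8/5u)·g_1 from -8/5u^2 + 4u + 81/5v^3 - 72/5v^2 - 58v + 208/5 → 18/5uv^3 - 8/5uv^2 - 68/5uv + 36/5u + 81/5v^3 - 72/5v^2 - 58v + 208/5
  leading term uv^3: subtract (18/5v^3)·g_1 from 18/5uv^3 - 8/5uv^2 - 68/5uv + 36/5u + 81/5v^3 - 72/5v^2 - 58v + 208/5 → -8/5uv^2 - 68/5uv + 36/5u - 81/10v^6 + 18/5v^5 + 153/5v^4 + 9v^3 - 72/5v^2 - 58v + 208/5
  leading term uv^2: subtract (-8/5v^2)·g_1 from -8/5uv^2 - 68/5uv + 36/5u - 81/10v^6 + 18/5v^5 + 153/5v^4 + 9v^3 - 72/5v^2 - 58v + 208/5 → -68/5uv + 36/5u - 81/10v^6 + 36/5v^5 + 29v^4 - 23/5v^3 - 56/5v^2 - 58v + 208/5
  leading term uv: subtract (-68/5v)·g_1 from -68/5uv + 36/5u - 81/10v^6 + 36/5v^5 + 29v^4 - 23/5v^3 - 56/5v^2 - 58v + 208/5 → 36/5u - 81/10v^6 + 36/5v^5 + 298/5v^4 - 91/5v^3 - 634/5v^2 - 154/5v + 208/5
  leading term u: subtract (36/5)·g_1 from 36/5u - 81/10v^6 + 36/5v^5 + 298/5v^4 - 91/5v^3 - 634/5v^2 - 154/5v + 208/5 → -81/10v^6 + 36/5v^5 + 298/5v^4 - 172/5v^3 - 598/5v^2 + 152/5v + 136/5
  leading term v^6: subtract (-81/10v^2)·g_2 from -81/10v^6 + 36/5v^5 + 298/5v^4 - 172/5v^3 - 598/5v^2 + 152/5v + 136/5 → 18/5v^5 + 29v^4 - 136/5v^3 - 562/5v^2 + 152/5v + 136/5
  leading term v^5: subtract (18/5v)·g_2 from 18/5v^5 + 29v^4 - 136/5v^3 - 562/5v^2 + 152/5v + 136/5 → 153/5v^4 - 68/5v^3 - 578/5v^2 + 136/5v + 136/5
  leading term v^4: subtract (153/5)·g_2 from 153/5v^4 - 68/5v^3 - 578/5v^2 + 136/5v + 136/5 → 0
  normal form = 0.
Since the normal form is 0, p ∈ I.

-8/5u^2 + 4u + 81/5v^3 - 72/5v^2 - 58v + 208/5 lies in I (it reduces to 0).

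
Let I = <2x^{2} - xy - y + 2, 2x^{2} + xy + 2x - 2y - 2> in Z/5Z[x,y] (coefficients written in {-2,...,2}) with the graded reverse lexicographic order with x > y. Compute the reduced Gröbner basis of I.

f_1 = 2x^{2} - xy - y + 2, LT = x^{2}.
f_2 = 2x^{2} + xy + 2x - 2y - 2, LT = x^{2}.

S(f_1,f_2): lcm = x^{2}. S = -xy - x - 2y + 2.
  leading term xy: no divisor's leading term divides it; move -xy to the remainder.
  leading term x: no divisor's leading term divides it; move -x to the remainder.
  leading term y: no divisor's leading term divides it; move -2y to the remainder.
  leading term 1: no divisor's leading term divides it; move 2 to the remainder.
  remainder -xy - x - 2y + 2 ≠ 0; add g_3 = -xy - x - 2y + 2 to the basis.

S(f_1,g_3): lcm = x^{2}y. S = 2xy^{2} - x^{2} - 2xy + 2y^{2} + 2x + y.
  leading term xy^{2}: subtract (-2y)·g_3 from 2xy^{2} - x^{2} - 2xy + 2y^{2} + 2x + y → -x^{2} + xy - 2y^{2} + 2x
  leading term x^{2}: subtract (2)·f_1 from -x^{2} + xy - 2y^{2} + 2x → -2xy - 2y^{2} + 2x + 2y + 1
  leading term xy: subtract (2)·g_3 from -2xy - 2y^{2} + 2x + 2y + 1 → -2y^{2} - x + y + 2
  leading term y^{2}: no divisor's leading term divides it; move -2y^{2} to the remainder.
  leading term x: no divisor's leading term divides it; move -x to the remainder.
  leading term y: no divisor's leading term divides it; move y to the remainder.
  leading term 1: no divisor's leading term divides it; move 2 to the remainder.
  remainder -2y^{2} - x + y + 2 ≠ 0; add g_4 = -2y^{2} - x + y + 2 to the basis.

The other S-polynomials (S(f_2,g_3), S(f_1,g_4), S(f_2,g_4), S(g_3,g_4)) all reduce to 0 modulo the current basis, so we have a Gröbner basis.
Inter-reduce: drop elements whose leading term is divisible by another's, tail-reduce, and make monic.

G = {x^{2} - 2x - 2y, xy + x + 2y - 2, y^{2} - 2x + 2y - 1}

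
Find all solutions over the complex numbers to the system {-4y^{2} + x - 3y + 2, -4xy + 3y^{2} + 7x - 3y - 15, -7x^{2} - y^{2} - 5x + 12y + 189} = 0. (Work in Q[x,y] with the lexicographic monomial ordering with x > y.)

{(5, 1)}

Compute a lex Gröbner basis by Buchberger's algorithm.
f_1 = x - 4y^{2} - 3y + 2, LT = x.
f_2 = -4xy + 7x + 3y^{2} - 3y - 15, LT = xy.
f_3 = -7x^{2} - 5x - y^{2} + 12y + 189, LT = x^{2}.

S(f_1,f_2): lcm = xy. S = \tfrac{7}{4}x - 4y^{3} - \tfrac{9}{4}y^{2} + \tfrac{5}{4}y - \tfrac{15}{4}.
  leading term x: subtract (\tfrac{7}{4})·f_1 from \tfrac{7}{4}x - 4y^{3} - \tfrac{9}{4}y^{2} + \tfrac{5}{4}y - \tfrac{15}{4} → -4y^{3} + \tfrac{19}{4}y^{2} + \tfrac{13}{2}y - \tfrac{29}{4}
  leading term y^{3}: no divisor's leading term divides it; move -4y^{3} to the remainder.
  leading term y^{2}: no divisor's leading term divides it; move \tfrac{19}{4}y^{2} to the remainder.
  leading term y: no divisor's leading term divides it; move \tfrac{13}{2}y to the remainder.
  leading term 1: no divisor's leading term divides it; move -\tfrac{29}{4} to the remainder.
  remainder -4y^{3} + \tfrac{19}{4}y^{2} + \tfrac{13}{2}y - \tfrac{29}{4} ≠ 0; add h_4 = -4y^{3} + \tfrac{19}{4}y^{2} + \tfrac{13}{2}y - \tfrac{29}{4} to the basis.

S(f_1,f_3): lcm = x^{2}. S = -4xy^{2} - 3xy + \tfrac{9}{7}x - \tfrac{1}{7}y^{2} + \tfrac{12}{7}y + 27.
  leading term xy^{2}: subtract (-4y^{2})·f_1 from -4xy^{2} - 3xy + \tfrac{9}{7}x - \tfrac{1}{7}y^{2} + \tfrac{12}{7}y + 27 → -3xy + \tfrac{9}{7}x - 16y^{4} - 12y^{3} + \tfrac{55}{7}y^{2} + \tfrac{12}{7}y + 27
  leading term xy: subtract (-3y)·f_1 from -3xy + \tfrac{9}{7}x - 16y^{4} - 12y^{3} + \tfrac{55}{7}y^{2} + \tfrac{12}{7}y + 27 → \tfrac{9}{7}x - 16y^{4} - 24y^{3} - \tfrac{8}{7}y^{2} + \tfrac{54}{7}y + 27
  leading term x: subtract (\tfrac{9}{7})·f_1 from \tfrac{9}{7}x - 16y^{4} - 24y^{3} - \tfrac{8}{7}y^{2} + \tfrac{54}{7}y + 27 → -16y^{4} - 24y^{3} + 4y^{2} + \tfrac{81}{7}y + \tfrac{171}{7}
  leading term y^{4}: subtract (4y)·h_4 from -16y^{4} - 24y^{3} + 4y^{2} + \tfrac{81}{7}y + \tfrac{171}{7} → -43y^{3} - 22y^{2} + \tfrac{284}{7}y + \tfrac{171}{7}
  leading term y^{3}: subtract (\tfrac{43}{4})·h_4 from -43y^{3} - 22y^{2} + \tfrac{284}{7}y + \tfrac{171}{7} → -\tfrac{1169}{16}y^{2} - \tfrac{1641}{56}y + \tfrac{11465}{112}
  leading term y^{2}: no divisor's leading term divides it; move -\tfrac{1169}{16}y^{2} to the remainder.
  leading term y: no divisor's leading term divides it; move -\tfrac{1641}{56}y to the remainder.
  leading term 1: no divisor's leading term divides it; move \tfrac{11465}{112} to the remainder.
  remainder -\tfrac{1169}{16}y^{2} - \tfrac{1641}{56}y + \tfrac{11465}{112} ≠ 0; add h_5 = -\tfrac{1169}{16}y^{2} - \tfrac{1641}{56}y + \tfrac{11465}{112} to the basis.

S(f_2,f_3): lcm = x^{2}y. S = -\tfrac{7}{4}x^{2} - \tfrac{3}{4}xy^{2} + \tfrac{1}{28}xy + \tfrac{15}{4}x - \tfrac{1}{7}y^{3} + \tfrac{12}{7}y^{2} + 27y.
  leading term x^{2}: subtract (-\tfrac{7}{4}x)·f_1 from -\tfrac{7}{4}x^{2} - \tfrac{3}{4}xy^{2} + \tfrac{1}{28}xy + \tfrac{15}{4}x - \tfrac{1}{7}y^{3} + \tfrac{12}{7}y^{2} + 27y → -\tfrac{31}{4}xy^{2} - \tfrac{73}{14}xy + \tfrac{29}{4}x - \tfrac{1}{7}y^{3} + \tfrac{12}{7}y^{2} + 27y
  leading term xy^{2}: subtract (-\tfrac{31}{4}y^{2})·f_1 from -\tfrac{31}{4}xy^{2} - \tfrac{73}{14}xy + \tfrac{29}{4}x - \tfrac{1}{7}y^{3} + \tfrac{12}{7}y^{2} + 27y → -\tfrac{73}{14}xy + \tfrac{29}{4}x - 31y^{4} - \tfrac{655}{28}y^{3} + \tfrac{241}{14}y^{2} + 27y
  leading term xy: subtract (-\tfrac{73}{14}y)·f_1 from -\tfrac{73}{14}xy + \tfrac{29}{4}x - 31y^{4} - \tfrac{655}{28}y^{3} + \tfrac{241}{14}y^{2} + 27y → \tfrac{29}{4}x - 31y^{4} - \tfrac{177}{4}y^{3} + \tfrac{11}{7}y^{2} + \tfrac{262}{7}y
  leading term x: subtract (\tfrac{29}{4})·f_1 from \tfrac{29}{4}x - 31y^{4} - \tfrac{177}{4}y^{3} + \tfrac{11}{7}y^{2} + \tfrac{262}{7}y → -31y^{4} - \tfrac{177}{4}y^{3} + \tfrac{214}{7}y^{2} + \tfrac{1657}{28}y - \tfrac{29}{2}
  leading term y^{4}: subtract (\tfrac{31}{4}y)·h_4 from -31y^{4} - \tfrac{177}{4}y^{3} + \tfrac{214}{7}y^{2} + \tfrac{1657}{28}y - \tfrac{29}{2} → -\tfrac{1297}{16}y^{3} - \tfrac{1109}{56}y^{2} + \tfrac{12921}{112}y - \tfrac{29}{2}
  leading term y^{3}: subtract (\tfrac{1297}{64})·h_4 from -\tfrac{1297}{16}y^{3} - \tfrac{1109}{56}y^{2} + \tfrac{12921}{112}y - \tfrac{29}{2} → -\tfrac{207989}{1792}y^{2} - \tfrac{14659}{896}y + \tfrac{33901}{256}
  leading term y^{2}: subtract (\tfrac{207989}{130928})·h_5 from -\tfrac{207989}{1792}y^{2} - \tfrac{14659}{896}y + \tfrac{33901}{256} → \tfrac{27669419}{916496}y - \tfrac{27669419}{916496}
  leading term y: no divisor's leading term divides it; move \tfrac{27669419}{916496}y to the remainder.
  leading term 1: no divisor's leading term divides it; move -\tfrac{27669419}{916496} to the remainder.
  remainder \tfrac{27669419}{916496}y - \tfrac{27669419}{916496} ≠ 0; add h_6 = \tfrac{27669419}{916496}y - \tfrac{27669419}{916496} to the basis.

The other S-polynomials (S(f_1,h_4), S(f_2,h_4), S(f_3,h_4), S(f_1,h_5), S(f_2,h_5), S(f_3,h_5), S(h_4,h_5), S(f_1,h_6), S(f_2,h_6), S(f_3,h_6), S(h_4,h_6), S(h_5,h_6)) all reduce to 0 modulo the current basis, so we have a Gröbner basis.
Inter-reduce: drop elements whose leading term is divisible by another's, tail-reduce, and make monic.
Reduced Gröbner basis: {x - 5, y - 1}.

The lex basis is triangular: the last element involves only y. Solving y - 1 = 0 gives y ∈ {1}; substituting each value into the earlier elements determines the remaining variables.
  y = 1: the earlier basis element becomes x - 5 = 0, giving x = 5 — point (5, 1).
Check: every point annihilates each of the original generators.
Zero-dimensionality of the ideal guarantees finitely many solutions over ℂ.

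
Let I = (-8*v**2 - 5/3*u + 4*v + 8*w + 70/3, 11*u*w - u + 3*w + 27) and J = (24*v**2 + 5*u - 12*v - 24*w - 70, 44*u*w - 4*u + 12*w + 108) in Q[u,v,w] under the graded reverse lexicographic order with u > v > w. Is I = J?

Yes, the ideals are equal.

Two ideals are equal iff their reduced Gröbner bases coincide (the reduced basis is unique for a fixed ordering).
Buchberger on the first generating set:
f_1 = -8*v**2 - 5/3*u + 4*v + 8*w + 70/3, LT = v**2.
f_2 = 11*u*w - u + 3*w + 27, LT = u*w.

The S-polynomials (S(f_1,f_2)) all reduce to 0 modulo the current basis, so we have a Gröbner basis.
Inter-reduce: drop elements whose leading term is divisible by another's, tail-reduce, and make monic.
Reduced Gröbner basis: {v**2 + 5/24*u - 1/2*v - w - 35/12, u*w - 1/11*u + 3/11*w + 27/11}.

Buchberger on the second generating set:
h_1 = 24*v**2 + 5*u - 12*v - 24*w - 70, LT = v**2.
h_2 = 44*u*w - 4*u + 12*w + 108, LT = u*w.

The S-polynomials (S(h_1,h_2)) all reduce to 0 modulo the current basis, so we have a Gröbner basis.
Inter-reduce: drop elements whose leading term is divisible by another's, tail-reduce, and make monic.
Reduced Gröbner basis: {v**2 + 5/24*u - 1/2*v - w - 35/12, u*w - 1/11*u + 3/11*w + 27/11}.

These coincide, so the ideals are equal.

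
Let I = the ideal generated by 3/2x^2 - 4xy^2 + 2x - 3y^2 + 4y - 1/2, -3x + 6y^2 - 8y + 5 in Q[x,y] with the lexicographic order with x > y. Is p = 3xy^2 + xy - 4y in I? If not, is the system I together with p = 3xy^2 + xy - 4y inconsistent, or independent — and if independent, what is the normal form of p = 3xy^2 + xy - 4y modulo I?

3xy^2 + xy - 4y is independent of I; its normal form modulo I is -22y^3 + 142/3y^2 - 139/3y + 21.

First compute the reduced Gröbner basis of I by Buchberger's algorithm.
f_1 = 3/2x^2 - 4xy^2 + 2x - 3y^2 + 4y - 1/2, LT = x^2.
f_2 = -3x + 6y^2 - 8y + 5, LT = x.

S(f_1,f_2): lcm = x^2. S = -2/3xy^2 - 8/3xy + 3x - 2y^2 + 8/3y - 1/3.
  leading term xy^2: subtract (2/9y^2)·f_2 from -2/3xy^2 - 8/3xy + 3x - 2y^2 + 8/3y - 1/3 → -8/3xy + 3x - 4/3y^4 + 16/9y^3 - 28/9y^2 + 8/3y - 1/3
  leading term xy: subtract (8/9y)·f_2 from -8/3xy + 3x - 4/3y^4 + 16/9y^3 - 28/9y^2 + 8/3y - 1/3 → 3x - 4/3y^4 - 32/9y^3 + 4y^2 - 16/9y - 1/3
  leading term x: subtract (-1)·f_2 from 3x - 4/3y^4 - 32/9y^3 + 4y^2 - 16/9y - 1/3 → -4/3y^4 - 32/9y^3 + 10y^2 - 88/9y + 14/3
  leading term y^4: no divisor's leading term divides it; move -4/3y^4 to the remainder.
  leading term y^3: no divisor's leading term divides it; move -32/9y^3 to the remainder.
  leading term y^2: no divisor's leading term divides it; move 10y^2 to the remainder.
  leading term y: no divisor's leading term divides it; move -88/9y to the remainder.
  leading term 1: no divisor's leading term divides it; move 14/3 to the remainder.
  remainder -4/3y^4 - 32/9y^3 + 10y^2 - 88/9y + 14/3 ≠ 0; add h_3 = -4/3y^4 - 32/9y^3 + 10y^2 - 88/9y + 14/3 to the basis.

The other S-polynomials (S(f_1,h_3), S(f_2,h_3)) all reduce to 0 modulo the current basis, so we have a Gröbner basis.
Inter-reduce: drop elements whose leading term is divisible by another's, tail-reduce, and make monic.
Reduced Gröbner basis: {x - 2y^2 + 8/3y - 5/3, y^4 + 8/3y^3 - 15/2y^2 + 22/3y - 7/2}.
Label its elements g_1 = x - 2y^2 + 8/3y - 5/3, g_2 = y^4 + 8/3y^3 - 15/2y^2 + 22/3y - 7/2.

Reduce p = 3xy^2 + xy - 4y modulo G:
  leading term xy^2: subtract (3y^2)·g_1 from 3xy^2 + xy - 4y → xy + 6y^4 - 8y^3 + 5y^2 - 4y
  leading term xy: subtract (y)·g_1 from xy + 6y^4 - 8y^3 + 5y^2 - 4y → 6y^4 - 6y^3 + 7/3y^2 - 7/3y
  leading term y^4: subtract (6)·g_2 from 6y^4 - 6y^3 + 7/3y^2 - 7/3y → -22y^3 + 142/3y^2 - 139/3y + 21
  leading term y^3: no divisor's leading term divides it; move -22y^3 to the remainder.
  leading term y^2: no divisor's leading term divides it; move 142/3y^2 to the remainder.
  leading term y: no divisor's leading term divides it; move -139/3y to the remainder.
  leading term 1: no divisor's leading term divides it; move 21 to the remainder.
  normal form = -22y^3 + 142/3y^2 - 139/3y + 21.
The normal form is nonzero, so p ∉ I. Since p minus its normal form lies in I, I + (p) = I + (r) where r = -22y^3 + 142/3y^2 - 139/3y + 21; decide whether this ideal is the whole ring.
Run Buchberger on G together with r (pairs among the g_i already reduce to 0 since G is a Gröbner basis):
g_1 = x - 2y^2 + 8/3y - 5/3, LT = x.
g_2 = y^4 + 8/3y^3 - 15/2y^2 + 22/3y - 7/2, LT = y^4.
r = -22y^3 + 142/3y^2 - 139/3y + 21, LT = y^3.

S(g_2,r): lcm = y^4. S = 53/11y^3 - 317/33y^2 + 547/66y - 7/2.
  leading term y^3: subtract (-53/242)·r from 53/11y^3 - 317/33y^2 + 547/66y - 7/2 → 92/121y^2 - 225/121y + 133/121
  leading term y^2: no divisor's leading term divides it; move 92/121y^2 to the remainder.
  leading term y: no divisor's leading term divides it; move -225/121y to the remainder.
  leading term 1: no divisor's leading term divides it; move 133/121 to the remainder.
  remainder 92/121y^2 - 225/121y + 133/121 ≠ 0; add m_4 = 92/121y^2 - 225/121y + 133/121 to the basis.

S(g_2,m_4): lcm = y^4. S = 1411/276y^3 - 823/92y^2 + 22/3y - 7/2.
  leading term y^3: subtract (-1411/6072)·r from 1411/276y^3 - 823/92y^2 + 22/3y - 7/2 → 4676/2277y^2 - 62545/18216y + 2793/2024
  leading term y^2: subtract (12859/4761)·m_4 from 4676/2277y^2 - 62545/18216y + 2793/2024 → 60515/38088y - 60515/38088
  leading term y: no divisor's leading term divides it; move 60515/38088y to the remainder.
  leading term 1: no divisor's leading term divides it; move -60515/38088 to the remainder.
  remainder 60515/38088y - 60515/38088 ≠ 0; add m_5 = 60515/38088y - 60515/38088 to the basis.

The other S-polynomials (S(g_1,g_2), S(g_1,r), S(g_1,m_4), S(r,m_4), S(g_1,m_5), S(g_2,m_5), S(r,m_5), S(m_4,m_5)) all reduce to 0 modulo the current basis, so we have a Gröbner basis.
Inter-reduce: drop elements whose leading term is divisible by another's, tail-reduce, and make monic.
Reduced Gröbner basis: {x - 1, y - 1}.
The reduced Gröbner basis of I + (p) is {x - 1, y - 1} ≠ {1}, a proper ideal, so the enlarged system stays consistent: p is independent of I, with normal form -22y^3 + 142/3y^2 - 139/3y + 21.

The remainder on division by a Gröbner basis is unique — it is the normal form.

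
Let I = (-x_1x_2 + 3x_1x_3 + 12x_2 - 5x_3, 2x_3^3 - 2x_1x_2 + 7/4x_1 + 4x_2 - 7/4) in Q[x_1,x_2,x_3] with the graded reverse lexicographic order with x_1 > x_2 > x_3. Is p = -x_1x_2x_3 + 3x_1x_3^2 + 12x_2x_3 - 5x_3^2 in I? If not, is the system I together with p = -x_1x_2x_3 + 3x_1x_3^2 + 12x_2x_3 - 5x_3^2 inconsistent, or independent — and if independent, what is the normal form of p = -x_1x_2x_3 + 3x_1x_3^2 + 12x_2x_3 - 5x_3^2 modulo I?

First compute the reduced Gröbner basis of I by Buchberger's algorithm.
f_1 = -x_1x_2 + 3x_1x_3 + 12x_2 - 5x_3, LT = x_1x_2.
f_2 = 2x_3^3 - 2x_1x_2 + 7/4x_1 + 4x_2 - 7/4, LT = x_3^3.

The S-polynomials (S(f_1,f_2)) all reduce to 0 modulo the current basis, so we have a Gröbner basis.
Inter-reduce: drop elements whose leading term is divisible by another's, tail-reduce, and make monic.
Reduced Gröbner basis: {x_3^3 - 3x_1x_3 + 7/8x_1 - 10x_2 + 5x_3 - 7/8, x_1x_2 - 3x_1x_3 - 12x_2 + 5x_3}.
Label its elements g_1 = x_3^3 - 3x_1x_3 + 7/8x_1 - 10x_2 + 5x_3 - 7/8, g_2 = x_1x_2 - 3x_1x_3 - 12x_2 + 5x_3.

Reduce p = -x_1x_2x_3 + 3x_1x_3^2 + 12x_2x_3 - 5x_3^2 modulo G:
  leading term x_1x_2x_3: subtract (-x_3)·g_2 from -x_1x_2x_3 + 3x_1x_3^2 + 12x_2x_3 - 5x_3^2 → 0
  normal form = 0.
Since the normal form is 0, p ∈ I.

-x_1x_2x_3 + 3x_1x_3^2 + 12x_2x_3 - 5x_3^2 lies in I (it reduces to 0).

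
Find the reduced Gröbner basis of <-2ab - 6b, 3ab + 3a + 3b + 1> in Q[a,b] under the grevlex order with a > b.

G = {b^2 + 4/3b, a - 2b + 1/3}

f_1 = -2ab - 6b, LT = ab.
f_2 = 3ab + 3a + 3b + 1, LT = ab.

S(f_1,f_2): lcm = ab. S = -a + 2b - 1/3.
  leading term a: no divisor's leading term divides it; move -a to the remainder.
  leading term b: no divisor's leading term divides it; move 2b to the remainder.
  leading term 1: no divisor's leading term divides it; move -1/3 to the remainder.
  remainder -a + 2b - 1/3 ≠ 0; add g_3 = -a + 2b - 1/3 to the basis.

S(f_1,g_3): lcm = ab. S = 2b^2 + 8/3b.
  leading term b^2: no divisor's leading term divides it; move 2b^2 to the remainder.
  leading term b: no divisor's leading term divides it; move 8/3b to the remainder.
  remainder 2b^2 + 8/3b ≠ 0; add g_4 = 2b^2 + 8/3b to the basis.

The other S-polynomials (S(f_2,g_3), S(f_1,g_4), S(f_2,g_4), S(g_3,g_4)) all reduce to 0 modulo the current basis, so we have a Gröbner basis.
Inter-reduce: drop elements whose leading term is divisible by another's, tail-reduce, and make monic.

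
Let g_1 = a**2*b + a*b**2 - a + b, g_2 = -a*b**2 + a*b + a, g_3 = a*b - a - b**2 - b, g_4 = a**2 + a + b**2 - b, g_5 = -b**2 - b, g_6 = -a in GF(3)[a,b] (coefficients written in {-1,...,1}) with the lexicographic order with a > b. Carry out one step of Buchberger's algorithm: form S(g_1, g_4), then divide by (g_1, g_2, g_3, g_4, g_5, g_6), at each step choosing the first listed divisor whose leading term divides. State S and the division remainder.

lcm(LM(g_1), LM(g_4)) = a**2*b.
S = (lcm/LT(g_1))·g_1 − (lcm/LT(g_4))·g_4 = a*b**2 - a*b - a - b**3 + b**2 + b.
Reduce S modulo (g_1, g_2, g_3, g_4, g_5, g_6) in that order:
  leading term a*b**2: subtract (-1)·g_2 from a*b**2 - a*b - a - b**3 + b**2 + b → -b**3 + b**2 + b
  leading term b**3: subtract (b)·g_5 from -b**3 + b**2 + b → -b**2 + b
  leading term b**2: subtract (1)·g_5 from -b**2 + b → -b
  leading term b: no divisor's leading term divides it; move -b to the remainder.
The remainder -b is nonzero, so it would be added as the next basis element.

S(g_1, g_4) = a*b**2 - a*b - a - b**3 + b**2 + b; remainder on division = -b.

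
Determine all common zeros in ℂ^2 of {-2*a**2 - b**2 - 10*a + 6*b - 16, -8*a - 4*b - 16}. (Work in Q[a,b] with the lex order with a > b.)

{(-7/3, 2/3), (-4, 4)}

Compute a lex Gröbner basis by Buchberger's algorithm.
f_1 = -2*a**2 - 10*a - b**2 + 6*b - 16, LT = a**2.
f_2 = -8*a - 4*b - 16, LT = a.

S(f_1,f_2): lcm = a**2. S = -1/2*a*b + 3*a + 1/2*b**2 - 3*b + 8.
  leading term a*b: subtract (1/16*b)·f_2 from -1/2*a*b + 3*a + 1/2*b**2 - 3*b + 8 → 3*a + 3/4*b**2 - 2*b + 8
  leading term a: subtract (-3/8)·f_2 from 3*a + 3/4*b**2 - 2*b + 8 → 3/4*b**2 - 7/2*b + 2
  leading term b**2: no divisor's leading term divides it; move 3/4*b**2 to the remainder.
  leading term b: no divisor's leading term divides it; move -7/2*b to the remainder.
  leading term 1: no divisor's leading term divides it; move 2 to the remainder.
  remainder 3/4*b**2 - 7/2*b + 2 ≠ 0; add h_3 = 3/4*b**2 - 7/2*b + 2 to the basis.

The other S-polynomials (S(f_1,h_3), S(f_2,h_3)) all reduce to 0 modulo the current basis, so we have a Gröbner basis.
Inter-reduce: drop elements whose leading term is divisible by another's, tail-reduce, and make monic.
Reduced Gröbner basis: {a + 1/2*b + 2, b**2 - 14/3*b + 8/3}.

The lex basis is triangular: the last element involves only b. Solving b**2 - 14/3*b + 8/3 = 0 gives b ∈ {2/3, 4}; substituting each value into the earlier elements determines the remaining variables.
  b = 2/3: the earlier basis element becomes a + 7/3 = 0, giving a = -7/3 — point (-7/3, 2/3).
  b = 4: the earlier basis element becomes a + 4 = 0, giving a = -4 — point (-4, 4).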